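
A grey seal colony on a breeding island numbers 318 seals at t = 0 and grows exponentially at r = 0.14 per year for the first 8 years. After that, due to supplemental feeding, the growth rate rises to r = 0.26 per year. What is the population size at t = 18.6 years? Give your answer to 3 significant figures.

15300 seals

Phase 1: N(8) = 318·e^(0.14×8) = 318·e^1.12 = 974.624.
Phase 2 runs for 18.6 − 8 = 10.6 years at r = 0.26.
N(18.6) = 974.624·e^(0.26×10.6) = 974.624·e^2.756 = 15337.4.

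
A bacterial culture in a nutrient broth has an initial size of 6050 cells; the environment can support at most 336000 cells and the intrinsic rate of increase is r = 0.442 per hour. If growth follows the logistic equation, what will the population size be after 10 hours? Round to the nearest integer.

A = (K − N₀)/N₀ = (336000 − 6050)/6050 = 54.537.
N(t) = K/(1 + A·e^(−rt)) = 336000/(1 + 54.537×e^(−0.442×10)).
e^(−4.42) = 0.012034; denominator = 1 + 54.537×0.012034 = 1.6563.
N = 336000/1.6563 = 202860.

202860 cells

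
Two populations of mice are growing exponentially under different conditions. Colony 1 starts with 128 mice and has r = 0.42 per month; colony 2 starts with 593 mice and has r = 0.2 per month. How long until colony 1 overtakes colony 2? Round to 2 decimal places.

6.97 months

Set 128·e^(0.42t) = 593·e^(0.2t).
e^((0.42 − 0.2)t) = 593/128 → e^(0.22·t) = 4.6328.
0.22·t = ln(4.6328) = 1.5332, so t = 1.5332/0.22 = 6.9689.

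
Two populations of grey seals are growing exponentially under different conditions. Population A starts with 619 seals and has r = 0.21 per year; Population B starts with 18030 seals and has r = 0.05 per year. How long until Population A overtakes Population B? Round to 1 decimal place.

Set 619·e^(0.21t) = 18030·e^(0.05t).
e^((0.21 − 0.05)t) = 18030/619 → e^(0.16·t) = 29.128.
0.16·t = ln(29.128) = 3.3717, so t = 3.3717/0.16 = 21.073.

21.1 years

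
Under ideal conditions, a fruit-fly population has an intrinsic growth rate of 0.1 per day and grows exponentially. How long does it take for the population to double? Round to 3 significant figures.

6.93 days

Doubling time t_d = ln(2)/r = 0.6931/0.1 = 6.9315.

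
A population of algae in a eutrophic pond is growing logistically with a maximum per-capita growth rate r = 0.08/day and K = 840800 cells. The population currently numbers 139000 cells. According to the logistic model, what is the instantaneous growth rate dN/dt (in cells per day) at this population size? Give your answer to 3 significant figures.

dN/dt = rN(1 − N/K) = 0.08 × 139000 × (1 − 139000/840800).
1 − 139000/840800 = 0.83468; dN/dt = 0.08 × 139000 × 0.83468 = 9281.7.

9280 cells per day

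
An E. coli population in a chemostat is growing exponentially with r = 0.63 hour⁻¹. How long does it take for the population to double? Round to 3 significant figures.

1.10 hours

Doubling time t_d = ln(2)/r = 0.6931/0.63 = 1.1002.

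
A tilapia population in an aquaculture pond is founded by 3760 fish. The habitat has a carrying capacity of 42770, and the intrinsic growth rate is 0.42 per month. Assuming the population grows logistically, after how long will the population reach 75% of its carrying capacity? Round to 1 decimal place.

A = (K − N₀)/N₀ = (42770 − 3760)/3760 = 10.375.
Solve 42770/(1 + 10.375·e^(−0.42t)) = 32077.5: 1 + 10.375·e^(−0.42t) = 1.3333, so e^(−0.42t) = 0.0321285.
−0.42·t = ln(0.0321285) = -3.438, so t = 3.438/0.42 = 8.1857.

8.2 months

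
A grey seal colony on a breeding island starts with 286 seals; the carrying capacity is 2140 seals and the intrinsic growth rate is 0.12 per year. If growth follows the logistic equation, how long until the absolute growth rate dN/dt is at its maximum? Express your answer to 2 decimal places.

Logistic growth is fastest at N = K/2 = 1070.
A = (K − N₀)/N₀ = 6.4825. Set K/(1 + A·e^(−rt)) = K/2 → A·e^(−rt) = 1.
e^(−0.12t) = 1/6.4825 = 0.154261, so t = ln(6.4825)/0.12 = 1.8691/0.12 = 15.576.

15.58 years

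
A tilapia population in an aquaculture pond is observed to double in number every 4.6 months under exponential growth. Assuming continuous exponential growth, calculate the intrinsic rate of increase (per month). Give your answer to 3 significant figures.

r = ln(2)/t_d = 0.6931/4.6 = 0.15068.

0.151 per month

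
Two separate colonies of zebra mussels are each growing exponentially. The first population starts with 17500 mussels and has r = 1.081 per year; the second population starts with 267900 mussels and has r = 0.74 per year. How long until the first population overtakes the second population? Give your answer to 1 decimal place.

8.0 years

Set 17500·e^(1.081t) = 267900·e^(0.74t).
e^((1.081 − 0.74)t) = 267900/17500 → e^(0.341·t) = 15.309.
0.341·t = ln(15.309) = 2.7284, so t = 2.7284/0.341 = 8.0012.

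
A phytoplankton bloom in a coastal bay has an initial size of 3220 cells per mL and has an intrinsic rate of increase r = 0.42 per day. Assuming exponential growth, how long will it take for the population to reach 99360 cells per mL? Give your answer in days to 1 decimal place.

Set N₀·e^(rt) = 99360: e^(0.42·t) = 99360/3220 = 30.857.
0.42·t = ln(30.857) = 3.4294, so t = 3.4294/0.42 = 8.1652.

8.2 days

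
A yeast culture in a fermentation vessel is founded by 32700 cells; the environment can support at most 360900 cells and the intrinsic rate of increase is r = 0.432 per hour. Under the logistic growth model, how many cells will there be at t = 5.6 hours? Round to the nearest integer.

190630 cells

A = (K − N₀)/N₀ = (360900 − 32700)/32700 = 10.037.
N(t) = K/(1 + A·e^(−rt)) = 360900/(1 + 10.037×e^(−0.432×5.6)).
e^(−2.419) = 0.088993; denominator = 1 + 10.037×0.088993 = 1.8932.
N = 360900/1.8932 = 190630.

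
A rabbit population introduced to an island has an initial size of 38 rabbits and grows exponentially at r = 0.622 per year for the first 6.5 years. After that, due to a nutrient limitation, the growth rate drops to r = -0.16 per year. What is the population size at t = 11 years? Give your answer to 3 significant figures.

1050 rabbits

Phase 1: N(6.5) = 38·e^(0.622×6.5) = 38·e^4.043 = 2165.89.
Phase 2 runs for 11 − 6.5 = 4.5 years at r = -0.16.
N(11) = 2165.89·e^(-0.16×4.5) = 2165.89·e^-0.72 = 1054.25.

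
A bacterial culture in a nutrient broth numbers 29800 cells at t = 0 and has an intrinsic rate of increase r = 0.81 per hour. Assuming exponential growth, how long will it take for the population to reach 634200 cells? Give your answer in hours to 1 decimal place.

3.8 hours

Set N₀·e^(rt) = 634200: e^(0.81·t) = 634200/29800 = 21.282.
0.81·t = ln(21.282) = 3.0579, so t = 3.0579/0.81 = 3.7751.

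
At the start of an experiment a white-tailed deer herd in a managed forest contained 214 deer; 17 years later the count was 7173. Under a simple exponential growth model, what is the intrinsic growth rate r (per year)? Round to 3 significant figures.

From N(t) = N₀·e^(rt): e^(r·17) = 7173/214 = 33.519.
r·17 = ln(33.519) = 3.5121, so r = 3.5121/17 = 0.20659.

0.207 per year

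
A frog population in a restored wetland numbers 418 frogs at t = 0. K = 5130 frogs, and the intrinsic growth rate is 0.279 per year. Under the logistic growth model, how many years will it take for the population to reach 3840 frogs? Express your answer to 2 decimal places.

A = (K − N₀)/N₀ = (5130 − 418)/418 = 11.273.
Solve 5130/(1 + 11.273·e^(−0.279t)) = 3840: 1 + 11.273·e^(−0.279t) = 1.3359, so e^(−0.279t) = 0.0298009.
−0.279·t = ln(0.0298009) = -3.5132, so t = 3.5132/0.279 = 12.592.

12.59 years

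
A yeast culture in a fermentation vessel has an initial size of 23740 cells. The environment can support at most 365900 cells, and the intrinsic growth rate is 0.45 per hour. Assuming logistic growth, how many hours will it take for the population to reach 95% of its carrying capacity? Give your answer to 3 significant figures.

A = (K − N₀)/N₀ = (365900 − 23740)/23740 = 14.413.
Solve 365900/(1 + 14.413·e^(−0.45t)) = 347605: 1 + 14.413·e^(−0.45t) = 1.0526, so e^(−0.45t) = 0.00365172.
−0.45·t = ln(0.00365172) = -5.6126, so t = 5.6126/0.45 = 12.472.

12.5 hours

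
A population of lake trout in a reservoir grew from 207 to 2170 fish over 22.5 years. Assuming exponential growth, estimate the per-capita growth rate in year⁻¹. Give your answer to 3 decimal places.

0.104 per year

From N(t) = N₀·e^(rt): e^(r·22.5) = 2170/207 = 10.483.
r·22.5 = ln(10.483) = 2.3498, so r = 2.3498/22.5 = 0.10443.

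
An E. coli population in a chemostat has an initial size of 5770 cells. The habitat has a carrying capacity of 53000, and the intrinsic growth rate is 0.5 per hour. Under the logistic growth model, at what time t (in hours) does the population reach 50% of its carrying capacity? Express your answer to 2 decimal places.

A = (K − N₀)/N₀ = (53000 − 5770)/5770 = 8.1854.
Solve 53000/(1 + 8.1854·e^(−0.5t)) = 26500: 1 + 8.1854·e^(−0.5t) = 2, so e^(−0.5t) = 0.122168.
−0.5·t = ln(0.122168) = -2.1024, so t = 2.1024/0.5 = 4.2047.

4.20 hours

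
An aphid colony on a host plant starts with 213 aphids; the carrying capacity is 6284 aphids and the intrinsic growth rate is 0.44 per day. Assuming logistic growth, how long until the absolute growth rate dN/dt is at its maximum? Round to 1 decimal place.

7.6 days

Logistic growth is fastest at N = K/2 = 3142.
A = (K − N₀)/N₀ = 28.502. Set K/(1 + A·e^(−rt)) = K/2 → A·e^(−rt) = 1.
e^(−0.44t) = 1/28.502 = 0.0350848, so t = ln(28.502)/0.44 = 3.35/0.44 = 7.6136.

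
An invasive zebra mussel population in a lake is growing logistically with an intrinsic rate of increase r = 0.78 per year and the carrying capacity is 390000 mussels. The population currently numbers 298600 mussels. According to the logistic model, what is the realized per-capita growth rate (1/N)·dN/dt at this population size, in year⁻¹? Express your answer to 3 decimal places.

(1/N)·dN/dt = r(1 − N/K) = 0.78 × (1 − 298600/390000).
= 0.78 × 0.23436 = 0.1828.

0.183 per year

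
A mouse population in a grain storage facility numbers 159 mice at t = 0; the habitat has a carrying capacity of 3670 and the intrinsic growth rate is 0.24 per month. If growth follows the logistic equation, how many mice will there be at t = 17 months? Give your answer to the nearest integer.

2672 mice

A = (K − N₀)/N₀ = (3670 − 159)/159 = 22.082.
N(t) = K/(1 + A·e^(−rt)) = 3670/(1 + 22.082×e^(−0.24×17)).
e^(−4.08) = 0.016907; denominator = 1 + 22.082×0.016907 = 1.3733.
N = 3670/1.3733 = 2672.3.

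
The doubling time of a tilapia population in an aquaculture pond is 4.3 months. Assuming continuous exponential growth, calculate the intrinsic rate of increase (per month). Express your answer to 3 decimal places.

r = ln(2)/t_d = 0.6931/4.3 = 0.1612.

0.161 per month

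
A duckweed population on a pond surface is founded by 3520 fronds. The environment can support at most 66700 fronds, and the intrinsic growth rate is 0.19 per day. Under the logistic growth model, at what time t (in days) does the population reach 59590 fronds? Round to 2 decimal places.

A = (K − N₀)/N₀ = (66700 − 3520)/3520 = 17.949.
Solve 66700/(1 + 17.949·e^(−0.19t)) = 59590: 1 + 17.949·e^(−0.19t) = 1.1193, so e^(−0.19t) = 0.00664751.
−0.19·t = ln(0.00664751) = -5.0135, so t = 5.0135/0.19 = 26.387.

26.39 days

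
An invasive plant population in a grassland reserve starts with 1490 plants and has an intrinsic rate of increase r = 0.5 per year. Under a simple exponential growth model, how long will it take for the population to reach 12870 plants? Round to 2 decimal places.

Set N₀·e^(rt) = 12870: e^(0.5·t) = 12870/1490 = 8.6376.
0.5·t = ln(8.6376) = 2.1561, so t = 2.1561/0.5 = 4.3122.

4.31 years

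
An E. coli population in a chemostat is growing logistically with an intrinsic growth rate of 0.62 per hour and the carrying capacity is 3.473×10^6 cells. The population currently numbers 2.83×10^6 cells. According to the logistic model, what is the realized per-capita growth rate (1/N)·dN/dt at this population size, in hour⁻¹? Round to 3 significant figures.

0.115 per hour

(1/N)·dN/dt = r(1 − N/K) = 0.62 × (1 − 2.83×10^6/3.473×10^6).
= 0.62 × 0.18514 = 0.11479.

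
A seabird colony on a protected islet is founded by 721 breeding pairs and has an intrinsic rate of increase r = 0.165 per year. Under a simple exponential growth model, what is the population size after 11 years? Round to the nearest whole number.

4428 breeding pairs

N(t) = N₀·e^(rt) = 721 × e^(0.165×11) = 721 × e^1.815.
e^1.815 ≈ 6.1411, so N ≈ 721 × 6.1411 = 4427.72.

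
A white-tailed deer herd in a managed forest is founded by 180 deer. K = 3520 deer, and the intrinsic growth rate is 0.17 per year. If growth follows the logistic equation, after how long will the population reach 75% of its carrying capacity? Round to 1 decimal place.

A = (K − N₀)/N₀ = (3520 − 180)/180 = 18.556.
Solve 3520/(1 + 18.556·e^(−0.17t)) = 2640: 1 + 18.556·e^(−0.17t) = 1.3333, so e^(−0.17t) = 0.0179641.
−0.17·t = ln(0.0179641) = -4.0194, so t = 4.0194/0.17 = 23.643.

23.6 years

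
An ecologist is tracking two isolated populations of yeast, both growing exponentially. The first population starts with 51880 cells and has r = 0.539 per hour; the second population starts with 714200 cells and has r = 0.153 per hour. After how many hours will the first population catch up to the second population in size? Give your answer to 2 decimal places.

6.79 hours

Set 51880·e^(0.539t) = 714200·e^(0.153t).
e^((0.539 − 0.153)t) = 714200/51880 → e^(0.386·t) = 13.766.
0.386·t = ln(13.766) = 2.6222, so t = 2.6222/0.386 = 6.7933.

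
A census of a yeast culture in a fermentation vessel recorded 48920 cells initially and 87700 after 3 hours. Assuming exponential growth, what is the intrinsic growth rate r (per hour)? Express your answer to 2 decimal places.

From N(t) = N₀·e^(rt): e^(r·3) = 87700/48920 = 1.7927.
r·3 = ln(1.7927) = 0.58374, so r = 0.58374/3 = 0.19458.

0.19 per hour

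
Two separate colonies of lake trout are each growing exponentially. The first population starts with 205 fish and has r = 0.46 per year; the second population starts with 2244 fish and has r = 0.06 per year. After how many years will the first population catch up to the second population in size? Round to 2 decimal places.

Set 205·e^(0.46t) = 2244·e^(0.06t).
e^((0.46 − 0.06)t) = 2244/205 → e^(0.4·t) = 10.946.
0.4·t = ln(10.946) = 2.393, so t = 2.393/0.4 = 5.9825.

5.98 years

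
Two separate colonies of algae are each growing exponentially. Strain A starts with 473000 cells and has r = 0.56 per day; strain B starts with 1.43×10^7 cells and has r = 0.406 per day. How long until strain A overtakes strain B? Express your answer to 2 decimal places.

22.14 days

Set 473000·e^(0.56t) = 1.43×10^7·e^(0.406t).
e^((0.56 − 0.406)t) = 1.43×10^7/473000 → e^(0.154·t) = 30.233.
0.154·t = ln(30.233) = 3.4089, so t = 3.4089/0.154 = 22.136.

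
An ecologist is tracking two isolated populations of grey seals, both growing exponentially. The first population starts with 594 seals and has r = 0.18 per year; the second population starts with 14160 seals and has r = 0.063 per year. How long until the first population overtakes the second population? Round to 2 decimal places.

Set 594·e^(0.18t) = 14160·e^(0.063t).
e^((0.18 − 0.063)t) = 14160/594 → e^(0.117·t) = 23.838.
0.117·t = ln(23.838) = 3.1713, so t = 3.1713/0.117 = 27.105.

27.11 years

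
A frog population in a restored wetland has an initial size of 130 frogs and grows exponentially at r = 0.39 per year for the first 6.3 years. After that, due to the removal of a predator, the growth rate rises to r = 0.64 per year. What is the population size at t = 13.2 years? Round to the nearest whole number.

125559 frogs

Phase 1: N(6.3) = 130·e^(0.39×6.3) = 130·e^2.457 = 1517.07.
Phase 2 runs for 13.2 − 6.3 = 6.9 years at r = 0.64.
N(13.2) = 1517.07·e^(0.64×6.9) = 1517.07·e^4.416 = 125559.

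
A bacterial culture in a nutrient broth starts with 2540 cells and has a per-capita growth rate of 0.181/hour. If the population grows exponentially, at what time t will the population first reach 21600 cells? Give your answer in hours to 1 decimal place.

11.8 hours

Set N₀·e^(rt) = 21600: e^(0.181·t) = 21600/2540 = 8.5039.
0.181·t = ln(8.5039) = 2.1405, so t = 2.1405/0.181 = 11.826.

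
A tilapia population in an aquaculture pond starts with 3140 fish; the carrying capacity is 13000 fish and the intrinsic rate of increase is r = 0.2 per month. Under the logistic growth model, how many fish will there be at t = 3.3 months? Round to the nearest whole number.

4956 fish

A = (K − N₀)/N₀ = (13000 − 3140)/3140 = 3.1401.
N(t) = K/(1 + A·e^(−rt)) = 13000/(1 + 3.1401×e^(−0.2×3.3)).
e^(−0.66) = 0.51685; denominator = 1 + 3.1401×0.51685 = 2.623.
N = 13000/2.623 = 4956.2.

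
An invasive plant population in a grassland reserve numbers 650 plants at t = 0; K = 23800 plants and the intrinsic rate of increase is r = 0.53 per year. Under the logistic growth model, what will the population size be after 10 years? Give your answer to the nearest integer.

A = (K − N₀)/N₀ = (23800 − 650)/650 = 35.615.
N(t) = K/(1 + A·e^(−rt)) = 23800/(1 + 35.615×e^(−0.53×10)).
e^(−5.3) = 0.0049916; denominator = 1 + 35.615×0.0049916 = 1.1778.
N = 23800/1.1778 = 20207.6.

20208 plants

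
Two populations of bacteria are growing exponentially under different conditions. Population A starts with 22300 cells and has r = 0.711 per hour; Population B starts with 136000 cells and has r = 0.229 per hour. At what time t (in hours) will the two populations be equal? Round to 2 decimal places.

Set 22300·e^(0.711t) = 136000·e^(0.229t).
e^((0.711 − 0.229)t) = 136000/22300 → e^(0.482·t) = 6.0987.
0.482·t = ln(6.0987) = 1.8081, so t = 1.8081/0.482 = 3.7512.

3.75 hours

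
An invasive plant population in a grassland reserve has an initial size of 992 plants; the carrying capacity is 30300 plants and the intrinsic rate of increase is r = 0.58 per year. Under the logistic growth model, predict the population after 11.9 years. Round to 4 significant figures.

29430 plants

A = (K − N₀)/N₀ = (30300 − 992)/992 = 29.544.
N(t) = K/(1 + A·e^(−rt)) = 30300/(1 + 29.544×e^(−0.58×11.9)).
e^(−6.902) = 0.0010058; denominator = 1 + 29.544×0.0010058 = 1.0297.
N = 30300/1.0297 = 29425.6.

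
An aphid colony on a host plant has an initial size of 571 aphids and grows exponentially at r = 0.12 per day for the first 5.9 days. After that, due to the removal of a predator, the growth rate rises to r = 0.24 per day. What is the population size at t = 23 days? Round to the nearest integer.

70220 aphids

Phase 1: N(5.9) = 571·e^(0.12×5.9) = 571·e^0.708 = 1159.09.
Phase 2 runs for 23 − 5.9 = 17.1 days at r = 0.24.
N(23) = 1159.09·e^(0.24×17.1) = 1159.09·e^4.104 = 70220.1.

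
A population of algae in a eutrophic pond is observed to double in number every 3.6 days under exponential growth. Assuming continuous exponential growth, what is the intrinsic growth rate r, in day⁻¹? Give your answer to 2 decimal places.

0.19 per day

r = ln(2)/t_d = 0.6931/3.6 = 0.19254.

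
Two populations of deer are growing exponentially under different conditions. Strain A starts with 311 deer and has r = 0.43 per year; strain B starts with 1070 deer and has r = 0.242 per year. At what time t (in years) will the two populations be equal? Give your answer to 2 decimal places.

Set 311·e^(0.43t) = 1070·e^(0.242t).
e^((0.43 − 0.242)t) = 1070/311 → e^(0.188·t) = 3.4405.
0.188·t = ln(3.4405) = 1.2356, so t = 1.2356/0.188 = 6.5725.

6.57 years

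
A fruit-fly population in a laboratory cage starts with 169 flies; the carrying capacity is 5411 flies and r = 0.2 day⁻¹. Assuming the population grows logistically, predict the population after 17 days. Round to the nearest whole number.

2659 flies

A = (K − N₀)/N₀ = (5411 − 169)/169 = 31.018.
N(t) = K/(1 + A·e^(−rt)) = 5411/(1 + 31.018×e^(−0.2×17)).
e^(−3.4) = 0.033373; denominator = 1 + 31.018×0.033373 = 2.0352.
N = 5411/2.0352 = 2658.75.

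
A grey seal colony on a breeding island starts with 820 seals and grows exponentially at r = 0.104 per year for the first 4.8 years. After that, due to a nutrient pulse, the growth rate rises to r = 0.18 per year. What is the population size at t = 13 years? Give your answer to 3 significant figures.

5910 seals

Phase 1: N(4.8) = 820·e^(0.104×4.8) = 820·e^0.4992 = 1350.87.
Phase 2 runs for 13 − 4.8 = 8.2 years at r = 0.18.
N(13) = 1350.87·e^(0.18×8.2) = 1350.87·e^1.476 = 5910.61.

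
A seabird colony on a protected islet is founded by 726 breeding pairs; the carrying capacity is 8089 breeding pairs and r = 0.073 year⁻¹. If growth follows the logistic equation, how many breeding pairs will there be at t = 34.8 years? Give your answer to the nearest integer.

4495 breeding pairs

A = (K − N₀)/N₀ = (8089 − 726)/726 = 10.142.
N(t) = K/(1 + A·e^(−rt)) = 8089/(1 + 10.142×e^(−0.073×34.8)).
e^(−2.54) = 0.078835; denominator = 1 + 10.142×0.078835 = 1.7995.
N = 8089/1.7995 = 4495.05.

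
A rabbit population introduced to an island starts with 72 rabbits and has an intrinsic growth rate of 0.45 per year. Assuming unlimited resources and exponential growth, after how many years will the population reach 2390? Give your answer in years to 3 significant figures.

Set N₀·e^(rt) = 2390: e^(0.45·t) = 2390/72 = 33.194.
0.45·t = ln(33.194) = 3.5024, so t = 3.5024/0.45 = 7.7831.

7.78 years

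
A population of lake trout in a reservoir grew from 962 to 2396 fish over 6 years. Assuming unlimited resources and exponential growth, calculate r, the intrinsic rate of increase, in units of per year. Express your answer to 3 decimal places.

0.152 per year

From N(t) = N₀·e^(rt): e^(r·6) = 2396/962 = 2.4906.
r·6 = ln(2.4906) = 0.91254, so r = 0.91254/6 = 0.15209.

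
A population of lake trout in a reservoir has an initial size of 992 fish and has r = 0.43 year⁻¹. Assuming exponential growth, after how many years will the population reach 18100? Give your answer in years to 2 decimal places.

6.75 years

Set N₀·e^(rt) = 18100: e^(0.43·t) = 18100/992 = 18.246.
0.43·t = ln(18.246) = 2.9039, so t = 2.9039/0.43 = 6.7534.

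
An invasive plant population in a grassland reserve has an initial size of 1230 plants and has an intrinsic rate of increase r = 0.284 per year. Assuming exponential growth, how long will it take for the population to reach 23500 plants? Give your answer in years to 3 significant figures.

10.4 years

Set N₀·e^(rt) = 23500: e^(0.284·t) = 23500/1230 = 19.106.
0.284·t = ln(19.106) = 2.95, so t = 2.95/0.284 = 10.387.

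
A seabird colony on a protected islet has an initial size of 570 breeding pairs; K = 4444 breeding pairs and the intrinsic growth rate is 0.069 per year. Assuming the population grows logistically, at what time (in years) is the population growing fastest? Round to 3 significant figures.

Logistic growth is fastest at N = K/2 = 2222.
A = (K − N₀)/N₀ = 6.7965. Set K/(1 + A·e^(−rt)) = K/2 → A·e^(−rt) = 1.
e^(−0.069t) = 1/6.7965 = 0.147135, so t = ln(6.7965)/0.069 = 1.9164/0.069 = 27.774.

27.8 years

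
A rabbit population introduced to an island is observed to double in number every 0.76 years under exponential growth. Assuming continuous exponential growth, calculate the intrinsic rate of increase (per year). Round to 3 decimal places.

0.912 per year

r = ln(2)/t_d = 0.6931/0.76 = 0.91204.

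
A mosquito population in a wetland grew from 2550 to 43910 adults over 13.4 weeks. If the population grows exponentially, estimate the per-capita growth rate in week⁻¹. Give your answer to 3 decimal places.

0.212 per week

From N(t) = N₀·e^(rt): e^(r·13.4) = 43910/2550 = 17.22.
r·13.4 = ln(17.22) = 2.846, so r = 2.846/13.4 = 0.21239.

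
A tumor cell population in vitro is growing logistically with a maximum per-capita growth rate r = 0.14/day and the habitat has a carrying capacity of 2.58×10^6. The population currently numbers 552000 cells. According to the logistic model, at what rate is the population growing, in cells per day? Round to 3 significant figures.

dN/dt = rN(1 − N/K) = 0.14 × 552000 × (1 − 552000/2.58×10^6).
1 − 552000/2.58×10^6 = 0.78605; dN/dt = 0.14 × 552000 × 0.78605 = 60746.

60700 cells per day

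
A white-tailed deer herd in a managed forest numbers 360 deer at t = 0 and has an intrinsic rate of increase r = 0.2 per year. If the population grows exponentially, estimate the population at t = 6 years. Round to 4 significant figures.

1195 deer

N(t) = N₀·e^(rt) = 360 × e^(0.2×6) = 360 × e^1.2.
e^1.2 ≈ 3.3201, so N ≈ 360 × 3.3201 = 1195.24.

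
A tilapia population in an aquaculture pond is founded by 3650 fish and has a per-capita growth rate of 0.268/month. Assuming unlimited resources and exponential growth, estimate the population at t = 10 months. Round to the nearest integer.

53236 fish

N(t) = N₀·e^(rt) = 3650 × e^(0.268×10) = 3650 × e^2.68.
e^2.68 ≈ 14.585, so N ≈ 3650 × 14.585 = 53235.6.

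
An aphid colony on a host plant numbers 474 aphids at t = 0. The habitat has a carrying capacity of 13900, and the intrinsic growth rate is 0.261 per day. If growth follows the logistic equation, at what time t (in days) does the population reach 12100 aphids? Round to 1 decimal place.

20.1 days

A = (K − N₀)/N₀ = (13900 − 474)/474 = 28.325.
Solve 13900/(1 + 28.325·e^(−0.261t)) = 12100: 1 + 28.325·e^(−0.261t) = 1.1488, so e^(−0.261t) = 0.00525193.
−0.261·t = ln(0.00525193) = -5.2492, so t = 5.2492/0.261 = 20.112.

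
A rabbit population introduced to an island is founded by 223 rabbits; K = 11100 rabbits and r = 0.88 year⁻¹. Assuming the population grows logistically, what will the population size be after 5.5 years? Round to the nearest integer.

8011 rabbits

A = (K − N₀)/N₀ = (11100 − 223)/223 = 48.776.
N(t) = K/(1 + A·e^(−rt)) = 11100/(1 + 48.776×e^(−0.88×5.5)).
e^(−4.84) = 0.0079071; denominator = 1 + 48.776×0.0079071 = 1.3857.
N = 11100/1.3857 = 8010.55.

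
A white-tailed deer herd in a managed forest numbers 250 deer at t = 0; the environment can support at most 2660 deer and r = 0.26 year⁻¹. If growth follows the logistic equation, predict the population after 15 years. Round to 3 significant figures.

2230 deer

A = (K − N₀)/N₀ = (2660 − 250)/250 = 9.64.
N(t) = K/(1 + A·e^(−rt)) = 2660/(1 + 9.64×e^(−0.26×15)).
e^(−3.9) = 0.020242; denominator = 1 + 9.64×0.020242 = 1.1951.
N = 2660/1.1951 = 2225.7.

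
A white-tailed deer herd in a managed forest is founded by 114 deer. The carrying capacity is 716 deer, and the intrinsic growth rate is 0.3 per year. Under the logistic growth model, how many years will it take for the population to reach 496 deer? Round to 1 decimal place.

8.3 years

A = (K − N₀)/N₀ = (716 − 114)/114 = 5.2807.
Solve 716/(1 + 5.2807·e^(−0.3t)) = 496: 1 + 5.2807·e^(−0.3t) = 1.4435, so e^(−0.3t) = 0.0839942.
−0.3·t = ln(0.0839942) = -2.477, so t = 2.477/0.3 = 8.2567.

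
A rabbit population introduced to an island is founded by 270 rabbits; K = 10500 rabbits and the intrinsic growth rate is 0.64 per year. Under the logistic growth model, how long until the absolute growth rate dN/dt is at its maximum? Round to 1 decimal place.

Logistic growth is fastest at N = K/2 = 5250.
A = (K − N₀)/N₀ = 37.889. Set K/(1 + A·e^(−rt)) = K/2 → A·e^(−rt) = 1.
e^(−0.64t) = 1/37.889 = 0.026393, so t = ln(37.889)/0.64 = 3.6347/0.64 = 5.6792.

5.7 years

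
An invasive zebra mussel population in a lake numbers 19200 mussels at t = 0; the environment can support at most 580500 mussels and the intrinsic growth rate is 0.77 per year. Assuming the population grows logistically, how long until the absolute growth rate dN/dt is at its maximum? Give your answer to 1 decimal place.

Logistic growth is fastest at N = K/2 = 290250.
A = (K − N₀)/N₀ = 29.234. Set K/(1 + A·e^(−rt)) = K/2 → A·e^(−rt) = 1.
e^(−0.77t) = 1/29.234 = 0.0342063, so t = ln(29.234)/0.77 = 3.3753/0.77 = 4.3836.

4.4 years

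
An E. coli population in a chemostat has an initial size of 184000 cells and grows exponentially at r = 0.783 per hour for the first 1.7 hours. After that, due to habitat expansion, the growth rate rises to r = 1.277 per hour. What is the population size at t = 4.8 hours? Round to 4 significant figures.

Phase 1: N(1.7) = 184000·e^(0.783×1.7) = 184000·e^1.331 = 696478.
Phase 2 runs for 4.8 − 1.7 = 3.1 hours at r = 1.277.
N(4.8) = 696478·e^(1.277×3.1) = 696478·e^3.959 = 3.648789×10^7.

36490000 cells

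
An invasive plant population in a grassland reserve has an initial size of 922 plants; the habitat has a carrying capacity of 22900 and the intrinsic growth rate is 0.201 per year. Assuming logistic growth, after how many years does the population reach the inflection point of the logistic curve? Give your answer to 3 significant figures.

Logistic growth is fastest at N = K/2 = 11450.
A = (K − N₀)/N₀ = 23.837. Set K/(1 + A·e^(−rt)) = K/2 → A·e^(−rt) = 1.
e^(−0.201t) = 1/23.837 = 0.041951, so t = ln(23.837)/0.201 = 3.1713/0.201 = 15.777.

15.8 years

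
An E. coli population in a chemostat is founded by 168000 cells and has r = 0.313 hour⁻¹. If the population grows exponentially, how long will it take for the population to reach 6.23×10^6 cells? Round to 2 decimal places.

Set N₀·e^(rt) = 6.23×10^6: e^(0.313·t) = 6.23×10^6/168000 = 37.083.
0.313·t = ln(37.083) = 3.6132, so t = 3.6132/0.313 = 11.544.

11.54 hours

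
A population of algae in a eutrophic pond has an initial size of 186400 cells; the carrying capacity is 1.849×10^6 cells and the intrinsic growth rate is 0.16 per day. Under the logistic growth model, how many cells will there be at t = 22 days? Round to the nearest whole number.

A = (K − N₀)/N₀ = (1.849×10^6 − 186400)/186400 = 8.9195.
N(t) = K/(1 + A·e^(−rt)) = 1.849×10^6/(1 + 8.9195×e^(−0.16×22)).
e^(−3.52) = 0.029599; denominator = 1 + 8.9195×0.029599 = 1.264.
N = 1.849×10^6/1.264 = 1.462801×10^6.

1462801 cells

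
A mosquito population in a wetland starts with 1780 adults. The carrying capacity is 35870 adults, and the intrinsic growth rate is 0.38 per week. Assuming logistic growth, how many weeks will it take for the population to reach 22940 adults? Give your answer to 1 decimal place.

9.3 weeks

A = (K − N₀)/N₀ = (35870 − 1780)/1780 = 19.152.
Solve 35870/(1 + 19.152·e^(−0.38t)) = 22940: 1 + 19.152·e^(−0.38t) = 1.5636, so e^(−0.38t) = 0.0294305.
−0.38·t = ln(0.0294305) = -3.5257, so t = 3.5257/0.38 = 9.2782.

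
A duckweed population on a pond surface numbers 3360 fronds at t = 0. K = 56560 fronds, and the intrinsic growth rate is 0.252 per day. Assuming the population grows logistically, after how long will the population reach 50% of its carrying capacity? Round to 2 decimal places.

10.96 days

A = (K − N₀)/N₀ = (56560 − 3360)/3360 = 15.833.
Solve 56560/(1 + 15.833·e^(−0.252t)) = 28280: 1 + 15.833·e^(−0.252t) = 2, so e^(−0.252t) = 0.0631579.
−0.252·t = ln(0.0631579) = -2.7621, so t = 2.7621/0.252 = 10.961.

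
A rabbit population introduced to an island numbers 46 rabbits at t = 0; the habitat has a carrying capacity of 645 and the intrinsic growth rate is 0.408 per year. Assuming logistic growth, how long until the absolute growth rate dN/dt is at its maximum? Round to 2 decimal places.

Logistic growth is fastest at N = K/2 = 322.5.
A = (K − N₀)/N₀ = 13.022. Set K/(1 + A·e^(−rt)) = K/2 → A·e^(−rt) = 1.
e^(−0.408t) = 1/13.022 = 0.0767947, so t = ln(13.022)/0.408 = 2.5666/0.408 = 6.2907.

6.29 years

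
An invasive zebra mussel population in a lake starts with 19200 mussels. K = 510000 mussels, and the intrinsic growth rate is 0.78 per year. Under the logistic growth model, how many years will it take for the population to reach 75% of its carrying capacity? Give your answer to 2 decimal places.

A = (K − N₀)/N₀ = (510000 − 19200)/19200 = 25.562.
Solve 510000/(1 + 25.562·e^(−0.78t)) = 382500: 1 + 25.562·e^(−0.78t) = 1.3333, so e^(−0.78t) = 0.0130399.
−0.78·t = ln(0.0130399) = -4.3397, so t = 4.3397/0.78 = 5.5638.

5.56 years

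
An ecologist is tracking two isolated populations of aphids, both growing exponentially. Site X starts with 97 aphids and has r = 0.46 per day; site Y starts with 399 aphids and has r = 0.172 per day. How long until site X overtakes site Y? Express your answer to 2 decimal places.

4.91 days

Set 97·e^(0.46t) = 399·e^(0.172t).
e^((0.46 − 0.172)t) = 399/97 → e^(0.288·t) = 4.1134.
0.288·t = ln(4.1134) = 1.4143, so t = 1.4143/0.288 = 4.9106.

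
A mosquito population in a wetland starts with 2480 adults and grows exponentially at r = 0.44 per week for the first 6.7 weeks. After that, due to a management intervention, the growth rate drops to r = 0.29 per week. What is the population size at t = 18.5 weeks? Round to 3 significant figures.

1450000 adults

Phase 1: N(6.7) = 2480·e^(0.44×6.7) = 2480·e^2.948 = 47288.1.
Phase 2 runs for 18.5 − 6.7 = 11.8 weeks at r = 0.29.
N(18.5) = 47288.1·e^(0.29×11.8) = 47288.1·e^3.422 = 1.448463×10^6.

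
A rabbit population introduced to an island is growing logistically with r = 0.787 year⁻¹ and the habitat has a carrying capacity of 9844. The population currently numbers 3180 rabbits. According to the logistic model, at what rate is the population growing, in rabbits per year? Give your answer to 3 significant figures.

1690 rabbits per year

dN/dt = rN(1 − N/K) = 0.787 × 3180 × (1 − 3180/9844).
1 − 3180/9844 = 0.67696; dN/dt = 0.787 × 3180 × 0.67696 = 1694.2.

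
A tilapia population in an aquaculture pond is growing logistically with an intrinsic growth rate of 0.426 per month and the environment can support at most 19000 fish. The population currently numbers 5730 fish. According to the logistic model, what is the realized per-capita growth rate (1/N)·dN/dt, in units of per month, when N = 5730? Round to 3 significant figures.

(1/N)·dN/dt = r(1 − N/K) = 0.426 × (1 − 5730/19000).
= 0.426 × 0.69842 = 0.29753.

0.298 per month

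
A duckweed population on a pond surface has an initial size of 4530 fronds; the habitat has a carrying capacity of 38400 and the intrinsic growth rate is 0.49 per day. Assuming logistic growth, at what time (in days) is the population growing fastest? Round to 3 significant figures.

Logistic growth is fastest at N = K/2 = 19200.
A = (K − N₀)/N₀ = 7.4768. Set K/(1 + A·e^(−rt)) = K/2 → A·e^(−rt) = 1.
e^(−0.49t) = 1/7.4768 = 0.133747, so t = ln(7.4768)/0.49 = 2.0118/0.49 = 4.1057.

4.11 days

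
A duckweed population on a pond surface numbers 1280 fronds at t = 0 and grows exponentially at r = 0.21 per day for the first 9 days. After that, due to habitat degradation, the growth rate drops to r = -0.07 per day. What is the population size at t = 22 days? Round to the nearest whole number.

3411 fronds

Phase 1: N(9) = 1280·e^(0.21×9) = 1280·e^1.89 = 8472.79.
Phase 2 runs for 22 − 9 = 13 days at r = -0.07.
N(22) = 8472.79·e^(-0.07×13) = 8472.79·e^-0.91 = 3410.5.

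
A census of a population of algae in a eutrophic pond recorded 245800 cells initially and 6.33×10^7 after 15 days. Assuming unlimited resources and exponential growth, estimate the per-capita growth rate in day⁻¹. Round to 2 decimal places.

From N(t) = N₀·e^(rt): e^(r·15) = 6.33×10^7/245800 = 257.53.
r·15 = ln(257.53) = 5.5511, so r = 5.5511/15 = 0.37007.

0.37 per day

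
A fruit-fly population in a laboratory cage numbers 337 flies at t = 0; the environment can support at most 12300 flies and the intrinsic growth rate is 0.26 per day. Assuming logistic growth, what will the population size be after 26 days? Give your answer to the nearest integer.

11814 flies

A = (K − N₀)/N₀ = (12300 − 337)/337 = 35.499.
N(t) = K/(1 + A·e^(−rt)) = 12300/(1 + 35.499×e^(−0.26×26)).
e^(−6.76) = 0.0011592; denominator = 1 + 35.499×0.0011592 = 1.0412.
N = 12300/1.0412 = 11813.8.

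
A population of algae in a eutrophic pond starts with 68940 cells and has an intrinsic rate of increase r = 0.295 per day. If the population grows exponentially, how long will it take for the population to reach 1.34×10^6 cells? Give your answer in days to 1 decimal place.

Set N₀·e^(rt) = 1.34×10^6: e^(0.295·t) = 1.34×10^6/68940 = 19.437.
0.295·t = ln(19.437) = 2.9672, so t = 2.9672/0.295 = 10.058.

10.1 days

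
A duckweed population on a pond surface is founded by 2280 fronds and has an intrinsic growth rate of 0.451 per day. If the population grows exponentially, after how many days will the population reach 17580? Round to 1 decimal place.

Set N₀·e^(rt) = 17580: e^(0.451·t) = 17580/2280 = 7.7105.
0.451·t = ln(7.7105) = 2.0426, so t = 2.0426/0.451 = 4.529.

4.5 days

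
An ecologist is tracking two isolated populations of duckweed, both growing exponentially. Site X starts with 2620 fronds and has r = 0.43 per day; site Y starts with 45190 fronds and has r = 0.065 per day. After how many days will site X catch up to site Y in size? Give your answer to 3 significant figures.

7.80 days

Set 2620·e^(0.43t) = 45190·e^(0.065t).
e^((0.43 − 0.065)t) = 45190/2620 → e^(0.365·t) = 17.248.
0.365·t = ln(17.248) = 2.8477, so t = 2.8477/0.365 = 7.8019.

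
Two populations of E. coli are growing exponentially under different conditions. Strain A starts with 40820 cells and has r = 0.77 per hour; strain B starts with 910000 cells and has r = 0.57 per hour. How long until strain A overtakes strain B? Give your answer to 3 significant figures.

15.5 hours

Set 40820·e^(0.77t) = 910000·e^(0.57t).
e^((0.77 − 0.57)t) = 910000/40820 → e^(0.2·t) = 22.293.
0.2·t = ln(22.293) = 3.1043, so t = 3.1043/0.2 = 15.521.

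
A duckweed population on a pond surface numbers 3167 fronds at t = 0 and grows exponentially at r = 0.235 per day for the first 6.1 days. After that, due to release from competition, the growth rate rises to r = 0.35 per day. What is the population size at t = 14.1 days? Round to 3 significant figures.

Phase 1: N(6.1) = 3167·e^(0.235×6.1) = 3167·e^1.433 = 13280.3.
Phase 2 runs for 14.1 − 6.1 = 8 days at r = 0.35.
N(14.1) = 13280.3·e^(0.35×8) = 13280.3·e^2.8 = 218391.

218000 fronds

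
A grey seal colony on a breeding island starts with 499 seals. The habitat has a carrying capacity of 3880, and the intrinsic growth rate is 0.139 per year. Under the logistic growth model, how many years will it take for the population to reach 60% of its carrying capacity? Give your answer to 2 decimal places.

A = (K − N₀)/N₀ = (3880 − 499)/499 = 6.7756.
Solve 3880/(1 + 6.7756·e^(−0.139t)) = 2328: 1 + 6.7756·e^(−0.139t) = 1.6667, so e^(−0.139t) = 0.098393.
−0.139·t = ln(0.098393) = -2.3188, so t = 2.3188/0.139 = 16.682.

16.68 years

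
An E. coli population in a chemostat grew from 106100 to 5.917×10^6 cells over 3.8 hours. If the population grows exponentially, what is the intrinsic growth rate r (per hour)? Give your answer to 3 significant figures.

1.06 per hour

From N(t) = N₀·e^(rt): e^(r·3.8) = 5.917×10^6/106100 = 55.768.
r·3.8 = ln(55.768) = 4.0212, so r = 4.0212/3.8 = 1.0582.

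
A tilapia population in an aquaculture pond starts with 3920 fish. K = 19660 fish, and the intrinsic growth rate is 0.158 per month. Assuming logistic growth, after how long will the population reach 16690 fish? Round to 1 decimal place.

A = (K − N₀)/N₀ = (19660 − 3920)/3920 = 4.0153.
Solve 19660/(1 + 4.0153·e^(−0.158t)) = 16690: 1 + 4.0153·e^(−0.158t) = 1.178, so e^(−0.158t) = 0.0443181.
−0.158·t = ln(0.0443181) = -3.1164, so t = 3.1164/0.158 = 19.724.

19.7 months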